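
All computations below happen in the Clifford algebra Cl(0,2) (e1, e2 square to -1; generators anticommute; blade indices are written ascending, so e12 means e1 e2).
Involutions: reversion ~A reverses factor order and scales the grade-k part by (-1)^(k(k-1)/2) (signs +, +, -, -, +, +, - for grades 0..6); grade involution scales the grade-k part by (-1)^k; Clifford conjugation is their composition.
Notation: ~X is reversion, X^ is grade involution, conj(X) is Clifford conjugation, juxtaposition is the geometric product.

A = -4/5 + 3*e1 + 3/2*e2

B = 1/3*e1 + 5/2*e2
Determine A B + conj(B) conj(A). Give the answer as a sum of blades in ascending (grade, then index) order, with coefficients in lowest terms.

first term: -19/4 - 4/15*e1 - 2*e2 + 7*e12
second term: -19/4 + 4/15*e1 + 2*e2 - 7*e12
Answer: -19/2


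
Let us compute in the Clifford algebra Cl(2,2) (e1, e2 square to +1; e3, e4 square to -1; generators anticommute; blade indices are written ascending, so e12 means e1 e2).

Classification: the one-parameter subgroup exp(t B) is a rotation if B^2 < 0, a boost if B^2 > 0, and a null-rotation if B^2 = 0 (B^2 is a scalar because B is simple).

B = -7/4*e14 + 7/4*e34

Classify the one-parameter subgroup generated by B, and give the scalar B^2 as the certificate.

B^2 term by term: the squares give (-7/4)^2*(e14)^2 + (7/4)^2*(e34)^2 = 49/16*(+1) + 49/16*(-1) = 0 (each basis 2-blade squares to minus the product of its generators' squares); cross terms between blades sharing an index anticommute and cancel. So B^2 = 0.
Answer: null-rotation, certificate B^2 = 0. Because 0 is invariant under every versor sandwich, the classification follows from its sign alone.


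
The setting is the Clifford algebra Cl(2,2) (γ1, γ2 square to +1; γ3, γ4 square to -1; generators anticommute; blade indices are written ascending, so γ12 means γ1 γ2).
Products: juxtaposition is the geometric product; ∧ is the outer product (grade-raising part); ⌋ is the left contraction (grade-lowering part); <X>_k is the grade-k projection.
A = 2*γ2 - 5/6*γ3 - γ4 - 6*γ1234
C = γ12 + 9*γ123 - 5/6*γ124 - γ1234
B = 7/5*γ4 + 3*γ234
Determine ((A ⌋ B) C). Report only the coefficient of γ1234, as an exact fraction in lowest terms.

step 1: 7/5 + 3*γ23 - 5/2*γ24 + 6*γ34
step 2: 349/12*γ1 + 37/5*γ12 - 11/2*γ13 - 1/2*γ14 + 88/5*γ123 + 317/6*γ124 - 20*γ134 + 23/5*γ1234
Answer: 23/5


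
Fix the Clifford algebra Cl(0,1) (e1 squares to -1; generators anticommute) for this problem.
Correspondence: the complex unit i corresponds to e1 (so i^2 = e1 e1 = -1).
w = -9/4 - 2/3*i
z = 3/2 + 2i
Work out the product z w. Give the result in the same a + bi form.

In blades: z = 3/2 + 2*e1, w = -9/4 - 2/3*e1.
Distribute z over w term by term (generator squares from the signature, products reordered to ascending indices): (3/2)*w = -27/8 - e1; (2*e1)*w = 4/3 - 9/2*e1.
Sum: -49/24 - 11/2*e1; translating back through the correspondence:
Answer: -49/24 - 11/2*i


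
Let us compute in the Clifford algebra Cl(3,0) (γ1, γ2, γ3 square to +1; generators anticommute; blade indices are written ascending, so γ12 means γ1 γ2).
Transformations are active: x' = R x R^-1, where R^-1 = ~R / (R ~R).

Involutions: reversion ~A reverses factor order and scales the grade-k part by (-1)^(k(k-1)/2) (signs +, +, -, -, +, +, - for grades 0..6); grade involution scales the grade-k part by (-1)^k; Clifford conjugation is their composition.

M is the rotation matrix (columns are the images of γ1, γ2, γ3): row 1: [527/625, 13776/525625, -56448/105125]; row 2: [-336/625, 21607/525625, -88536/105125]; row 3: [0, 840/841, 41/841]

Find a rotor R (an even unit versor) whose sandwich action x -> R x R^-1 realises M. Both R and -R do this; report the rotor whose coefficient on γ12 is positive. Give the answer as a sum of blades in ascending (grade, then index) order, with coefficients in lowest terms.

Method: write R = a + b12*γ12 + b13*γ13 + b23*γ23 with a^2 + b12^2 + b13^2 + b23^2 = 1 (so R^-1 = ~R). Expanding the columns R e_j ~R gives tr M = 4a^2 - 1 and, from the antisymmetric part, M21 - M12 = -4a*b12, M13 - M31 = 4a*b13, M32 - M23 = -4a*b23.
Here tr M = 490439/525625, so a^2 = (1 + tr M)/4 = 254016/525625 and a = ±504/725. Taking a = 504/725: M21 - M12 = -296352/525625, M13 - M31 = -56448/105125, M32 - M23 = 193536/105125, giving b12 = 147/725, b13 = -28/145, b23 = -96/145, i.e. R = 504/725 + 147/725*γ12 - 28/145*γ13 - 96/145*γ23.
Its γ12 coefficient is already positive.
Answer: 504/725 + 147/725*γ12 - 28/145*γ13 - 96/145*γ23. Why the constraint matters: R and -R act identically through the sandwich — M has trace 490439/525625 either way — so only the sign condition on γ12 picks one of the two preimages.


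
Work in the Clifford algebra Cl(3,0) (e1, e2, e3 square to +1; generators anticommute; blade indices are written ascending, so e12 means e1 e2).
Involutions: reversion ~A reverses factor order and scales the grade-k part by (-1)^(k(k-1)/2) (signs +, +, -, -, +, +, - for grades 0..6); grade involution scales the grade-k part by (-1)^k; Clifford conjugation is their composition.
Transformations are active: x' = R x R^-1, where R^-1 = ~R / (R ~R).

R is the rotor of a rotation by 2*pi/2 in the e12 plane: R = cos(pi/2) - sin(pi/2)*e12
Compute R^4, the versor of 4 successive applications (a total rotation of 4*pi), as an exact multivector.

Rotor phase runs at HALF the rotation angle; powers of one rotor simply add phase, so after 4 steps in e12 the phase is 4*pi/2 = 2*pi and R^4 = cos(2*pi) - sin(2*pi)*e12.
cos(2*pi) = 1 and sin(2*pi) = 0, so R^4 = 1. The total rotation 4*pi is 2 full turns, so every vector returns to itself, yet the rotor is +1, back on the identity sheet (an even number of 2*pi turns).
Answer: 1


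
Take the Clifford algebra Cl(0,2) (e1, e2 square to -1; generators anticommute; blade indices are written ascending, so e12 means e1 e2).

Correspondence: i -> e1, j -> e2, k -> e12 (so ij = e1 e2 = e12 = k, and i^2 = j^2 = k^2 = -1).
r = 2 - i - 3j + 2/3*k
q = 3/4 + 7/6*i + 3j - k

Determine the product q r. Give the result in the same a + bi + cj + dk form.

In blades: q = 3/4 + 7/6*e1 + 3*e2 - e12, r = 2 - e1 - 3*e2 + 2/3*e12.
Distribute q over r term by term (generator squares from the signature, products reordered to ascending indices): (3/4)*r = 3/2 - 3/4*e1 - 9/4*e2 + 1/2*e12; (7/6*e1)*r = 7/6 + 7/3*e1 - 7/9*e2 - 7/2*e12; (3*e2)*r = 9 + 2*e1 + 6*e2 + 3*e12; (-e12)*r = 2/3 - 3*e1 + e2 - 2*e12.
Sum: 37/3 + 7/12*e1 + 143/36*e2 - 2*e12; translating back through the correspondence:
Answer: 37/3 + 7/12*i + 143/36*j - 2k


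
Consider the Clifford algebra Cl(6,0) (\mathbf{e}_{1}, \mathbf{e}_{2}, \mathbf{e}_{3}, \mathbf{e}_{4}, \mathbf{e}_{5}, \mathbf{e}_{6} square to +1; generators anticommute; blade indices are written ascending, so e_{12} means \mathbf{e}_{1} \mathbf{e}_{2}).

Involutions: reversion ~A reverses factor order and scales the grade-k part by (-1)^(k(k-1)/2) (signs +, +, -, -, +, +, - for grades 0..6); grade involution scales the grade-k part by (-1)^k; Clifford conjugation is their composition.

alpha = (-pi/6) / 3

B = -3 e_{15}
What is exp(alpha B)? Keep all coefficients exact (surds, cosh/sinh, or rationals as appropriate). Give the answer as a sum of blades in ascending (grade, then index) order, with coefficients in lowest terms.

B^2 = (-3)^2*(e_{15})^2 = 9*(-1) = -9 (a basis 2-blade squares to minus the product of its generators' squares).
B^2 = -9 — B^2 < 0, so the exponential closes trigonometrically: l = 3, alpha*l = - \frac{\pi}{6}, so exp(alpha B) = cos(- \frac{\pi}{6}) + (sin(- \frac{\pi}{6})/3)*B = \frac{\sqrt{3}}{2} + (- \frac{1}{6})*B.
Answer: \frac{\sqrt{3}}{2} + \frac{1}{2} e_{15}


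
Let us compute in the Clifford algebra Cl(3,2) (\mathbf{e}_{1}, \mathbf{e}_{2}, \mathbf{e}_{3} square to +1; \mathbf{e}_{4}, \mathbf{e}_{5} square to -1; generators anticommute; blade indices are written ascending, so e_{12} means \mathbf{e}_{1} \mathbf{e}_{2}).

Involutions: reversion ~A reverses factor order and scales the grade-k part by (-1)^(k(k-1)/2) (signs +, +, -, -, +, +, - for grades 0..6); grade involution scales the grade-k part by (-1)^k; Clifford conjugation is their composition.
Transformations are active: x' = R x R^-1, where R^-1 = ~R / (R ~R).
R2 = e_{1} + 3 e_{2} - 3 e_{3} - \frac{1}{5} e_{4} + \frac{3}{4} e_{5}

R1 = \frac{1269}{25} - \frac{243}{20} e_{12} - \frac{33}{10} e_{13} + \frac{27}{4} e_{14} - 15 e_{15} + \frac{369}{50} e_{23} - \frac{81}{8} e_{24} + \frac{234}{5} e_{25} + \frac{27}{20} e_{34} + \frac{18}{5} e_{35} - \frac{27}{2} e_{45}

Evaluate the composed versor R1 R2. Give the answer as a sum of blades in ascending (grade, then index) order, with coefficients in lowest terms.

Distribute over the terms of R2 (each basis-blade product reordered to ascending indices, repeated generators contracted through their squares):
R1 (e_{1}) = \frac{1269}{25} e_{1} + \frac{243}{20} e_{2} + \frac{33}{10} e_{3} - \frac{27}{4} e_{4} + 15 e_{5} + \frac{369}{50} e_{123} - \frac{81}{8} e_{124} + \frac{234}{5} e_{125} + \frac{27}{20} e_{134} + \frac{18}{5} e_{135} - \frac{27}{2} e_{145}
R1 (3 e_{2}) = -\frac{729}{20} e_{1} + \frac{3807}{25} e_{2} - \frac{1107}{50} e_{3} + \frac{243}{8} e_{4} - \frac{702}{5} e_{5} + \frac{99}{10} e_{123} - \frac{81}{4} e_{124} + 45 e_{125} + \frac{81}{20} e_{234} + \frac{54}{5} e_{235} - \frac{81}{2} e_{245}
R1 (-3 e_{3}) = \frac{99}{10} e_{1} - \frac{1107}{50} e_{2} - \frac{3807}{25} e_{3} + \frac{81}{20} e_{4} + \frac{54}{5} e_{5} + \frac{729}{20} e_{123} + \frac{81}{4} e_{134} - 45 e_{135} - \frac{243}{8} e_{234} + \frac{702}{5} e_{235} + \frac{81}{2} e_{345}
R1 (-\frac{1}{5} e_{4}) = \frac{27}{20} e_{1} - \frac{81}{40} e_{2} + \frac{27}{100} e_{3} - \frac{1269}{125} e_{4} + \frac{27}{10} e_{5} + \frac{243}{100} e_{124} + \frac{33}{50} e_{134} - 3 e_{145} - \frac{369}{250} e_{234} + \frac{234}{25} e_{245} + \frac{18}{25} e_{345}
R1 (\frac{3}{4} e_{5}) = \frac{45}{4} e_{1} - \frac{351}{10} e_{2} - \frac{27}{10} e_{3} + \frac{81}{8} e_{4} + \frac{3807}{100} e_{5} - \frac{729}{80} e_{125} - \frac{99}{40} e_{135} + \frac{81}{16} e_{145} + \frac{1107}{200} e_{235} - \frac{243}{32} e_{245} + \frac{81}{80} e_{345}
Summing the partial products and collecting blades:
Answer: \frac{3681}{100} e_{1} + \frac{21033}{200} e_{2} - \frac{3471}{20} e_{3} + \frac{3456}{125} e_{4} - \frac{7383}{100} e_{5} + \frac{5373}{100} e_{123} - \frac{5589}{200} e_{124} + \frac{1323}{16} e_{125} + \frac{1113}{50} e_{134} - \frac{351}{8} e_{135} - \frac{183}{16} e_{145} - \frac{27801}{1000} e_{234} + \frac{31347}{200} e_{235} - \frac{30987}{800} e_{245} + \frac{16893}{400} e_{345}


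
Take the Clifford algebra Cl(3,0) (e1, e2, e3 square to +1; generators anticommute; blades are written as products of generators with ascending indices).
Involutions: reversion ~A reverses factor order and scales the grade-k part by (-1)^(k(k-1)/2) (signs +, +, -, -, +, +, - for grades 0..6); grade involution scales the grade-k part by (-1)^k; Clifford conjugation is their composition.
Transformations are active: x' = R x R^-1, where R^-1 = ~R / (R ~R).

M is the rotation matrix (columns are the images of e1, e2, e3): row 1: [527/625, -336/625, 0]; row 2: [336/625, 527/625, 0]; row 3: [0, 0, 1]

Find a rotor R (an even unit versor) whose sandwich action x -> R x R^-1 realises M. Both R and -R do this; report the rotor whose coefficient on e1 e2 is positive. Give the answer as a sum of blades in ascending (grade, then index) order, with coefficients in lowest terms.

Method: write R = a + b12*e1 e2 + b13*e1 e3 + b23*e2 e3 with a^2 + b12^2 + b13^2 + b23^2 = 1 (so R^-1 = ~R). Expanding the columns R e_j ~R gives tr M = 4a^2 - 1 and, from the antisymmetric part, M21 - M12 = -4a*b12, M13 - M31 = 4a*b13, M32 - M23 = -4a*b23.
Here tr M = 1679/625, so a^2 = (1 + tr M)/4 = 576/625 and a = ±24/25. Taking a = 24/25: M21 - M12 = 672/625, M13 - M31 = 0, M32 - M23 = 0, giving b12 = -7/25, b13 = 0, b23 = 0, i.e. R = 24/25 - 7/25*e1 e2.
Its e1 e2 coefficient is negative, so report the other preimage -R.
Answer: -24/25 + 7/25*e1 e2. Sheet selection: the two-to-one cover makes ±R indistinguishable at the matrix level (trace 1679/625), so uniqueness comes from the required sign on e1 e2.


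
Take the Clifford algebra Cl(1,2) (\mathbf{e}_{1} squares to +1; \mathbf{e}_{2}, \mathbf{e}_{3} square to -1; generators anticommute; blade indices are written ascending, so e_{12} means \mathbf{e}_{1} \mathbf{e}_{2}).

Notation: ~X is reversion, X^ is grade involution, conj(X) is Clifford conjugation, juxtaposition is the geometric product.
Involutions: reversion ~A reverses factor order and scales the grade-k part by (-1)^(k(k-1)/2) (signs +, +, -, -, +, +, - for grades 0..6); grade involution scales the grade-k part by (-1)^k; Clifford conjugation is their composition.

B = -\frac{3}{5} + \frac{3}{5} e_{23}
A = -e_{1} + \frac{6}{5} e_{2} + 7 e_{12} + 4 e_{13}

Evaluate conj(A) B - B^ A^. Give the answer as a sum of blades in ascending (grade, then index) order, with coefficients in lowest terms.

first term: -\frac{3}{5} e_{1} + \frac{18}{25} e_{2} + \frac{18}{25} e_{3} + \frac{9}{5} e_{12} + \frac{33}{5} e_{13} + \frac{3}{5} e_{123}
second term: -\frac{3}{5} e_{1} + \frac{18}{25} e_{2} - \frac{18}{25} e_{3} - \frac{33}{5} e_{12} + \frac{9}{5} e_{13} + \frac{3}{5} e_{123}
Answer: \frac{36}{25} e_{3} + \frac{42}{5} e_{12} + \frac{24}{5} e_{13}


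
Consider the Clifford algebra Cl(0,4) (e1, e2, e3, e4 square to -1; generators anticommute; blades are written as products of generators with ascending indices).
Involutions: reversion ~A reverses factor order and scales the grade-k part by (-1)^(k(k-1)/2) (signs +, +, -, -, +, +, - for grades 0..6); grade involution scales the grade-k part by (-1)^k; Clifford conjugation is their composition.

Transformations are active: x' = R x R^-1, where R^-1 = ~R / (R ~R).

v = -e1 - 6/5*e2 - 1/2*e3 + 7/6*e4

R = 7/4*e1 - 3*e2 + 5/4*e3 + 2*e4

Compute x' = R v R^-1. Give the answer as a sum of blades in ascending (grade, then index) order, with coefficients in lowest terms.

~R = 7/4*e1 - 3*e2 + 5/4*e3 + 2*e4, and R ~R = -141/8, so R^-1 = ~R / (-141/8).
R v = -427/120 - 51/10*e1 e2 + 3/8*e1 e3 + 97/24*e1 e4 + 3*e2 e3 - 11/10*e2 e4 + 59/24*e3 e4
Answer: 7219/4230*e1 - 8/705*e2 + 425/423*e3 - 1519/4230*e4


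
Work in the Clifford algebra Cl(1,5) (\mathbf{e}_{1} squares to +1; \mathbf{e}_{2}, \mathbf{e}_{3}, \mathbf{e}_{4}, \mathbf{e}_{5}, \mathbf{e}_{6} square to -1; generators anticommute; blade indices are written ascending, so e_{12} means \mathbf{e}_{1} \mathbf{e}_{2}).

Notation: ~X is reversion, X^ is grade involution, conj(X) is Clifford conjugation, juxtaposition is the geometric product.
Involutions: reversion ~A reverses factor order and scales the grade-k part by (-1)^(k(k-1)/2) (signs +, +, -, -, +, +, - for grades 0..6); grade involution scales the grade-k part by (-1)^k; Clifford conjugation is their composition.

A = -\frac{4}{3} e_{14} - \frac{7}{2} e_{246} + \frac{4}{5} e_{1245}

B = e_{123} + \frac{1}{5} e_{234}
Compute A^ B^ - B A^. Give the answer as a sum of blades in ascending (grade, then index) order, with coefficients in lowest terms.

first term: \frac{7}{10} e_{36} - \frac{4}{15} e_{123} + \frac{4}{25} e_{135} - \frac{4}{3} e_{234} - \frac{4}{5} e_{345} - \frac{7}{2} e_{1346}
second term: \frac{7}{10} e_{36} - \frac{4}{15} e_{123} - \frac{4}{25} e_{135} - \frac{4}{3} e_{234} + \frac{4}{5} e_{345} + \frac{7}{2} e_{1346}
Answer: \frac{8}{25} e_{135} - \frac{8}{5} e_{345} - 7 e_{1346}


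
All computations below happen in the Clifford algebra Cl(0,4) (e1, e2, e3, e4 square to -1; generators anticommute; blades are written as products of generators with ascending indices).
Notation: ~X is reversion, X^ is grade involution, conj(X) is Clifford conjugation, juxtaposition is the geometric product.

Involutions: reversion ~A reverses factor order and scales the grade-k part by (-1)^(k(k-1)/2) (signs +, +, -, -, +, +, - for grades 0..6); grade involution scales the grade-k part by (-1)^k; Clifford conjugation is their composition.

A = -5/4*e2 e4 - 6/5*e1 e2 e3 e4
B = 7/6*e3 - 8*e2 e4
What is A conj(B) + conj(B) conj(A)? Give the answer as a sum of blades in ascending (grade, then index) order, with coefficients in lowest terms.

first term: 10 - 48/5*e1 e3 + 7/5*e1 e2 e4 - 35/24*e2 e3 e4
second term: -10 - 48/5*e1 e3 - 7/5*e1 e2 e4 + 35/24*e2 e3 e4
Answer: -96/5*e1 e3


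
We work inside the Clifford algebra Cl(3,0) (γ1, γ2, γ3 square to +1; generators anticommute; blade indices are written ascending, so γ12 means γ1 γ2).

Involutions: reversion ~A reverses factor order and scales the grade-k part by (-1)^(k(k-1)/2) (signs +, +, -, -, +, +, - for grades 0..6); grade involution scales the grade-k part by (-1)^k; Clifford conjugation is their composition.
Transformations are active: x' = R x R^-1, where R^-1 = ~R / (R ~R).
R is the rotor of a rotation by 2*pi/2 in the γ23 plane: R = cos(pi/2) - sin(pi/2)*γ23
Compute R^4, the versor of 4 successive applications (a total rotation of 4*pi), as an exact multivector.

Because a rotor carries half the rotation angle, composing 4 copies of this γ23-plane rotor multiplies the phase: 4*(pi/2) = 2*pi, hence R^4 = cos(2*pi) - sin(2*pi)*γ23.
cos(2*pi) = 1 and sin(2*pi) = 0, so R^4 = 1. The total rotation 4*pi is 2 full turns, so every vector returns to itself, yet the rotor is +1, back on the identity sheet (an even number of 2*pi turns).
Answer: 1


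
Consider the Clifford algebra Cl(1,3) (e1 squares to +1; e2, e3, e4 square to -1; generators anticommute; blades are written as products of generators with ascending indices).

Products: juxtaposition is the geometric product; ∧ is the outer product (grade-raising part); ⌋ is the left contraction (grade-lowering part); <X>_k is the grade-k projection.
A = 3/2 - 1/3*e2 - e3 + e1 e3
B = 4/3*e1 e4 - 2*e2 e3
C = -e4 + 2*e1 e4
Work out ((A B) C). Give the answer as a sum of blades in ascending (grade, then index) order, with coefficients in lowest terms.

step 1: 2*e2 - 2/3*e3 - 2*e1 e2 + 2*e1 e4 - 3*e2 e3 - 4/3*e3 e4 + 4/9*e1 e2 e4 + 4/3*e1 e3 e4
step 2: 4 + 2*e1 - 8/9*e2 - 4*e3 + 4/9*e1 e2 + 4*e1 e3 + 2*e2 e4 + 2/3*e3 e4 - 2*e1 e2 e4 + 4/3*e1 e3 e4 + 3*e2 e3 e4 - 6*e1 e2 e3 e4
Answer: 4 + 2*e1 - 8/9*e2 - 4*e3 + 4/9*e1 e2 + 4*e1 e3 + 2*e2 e4 + 2/3*e3 e4 - 2*e1 e2 e4 + 4/3*e1 e3 e4 + 3*e2 e3 e4 - 6*e1 e2 e3 e4


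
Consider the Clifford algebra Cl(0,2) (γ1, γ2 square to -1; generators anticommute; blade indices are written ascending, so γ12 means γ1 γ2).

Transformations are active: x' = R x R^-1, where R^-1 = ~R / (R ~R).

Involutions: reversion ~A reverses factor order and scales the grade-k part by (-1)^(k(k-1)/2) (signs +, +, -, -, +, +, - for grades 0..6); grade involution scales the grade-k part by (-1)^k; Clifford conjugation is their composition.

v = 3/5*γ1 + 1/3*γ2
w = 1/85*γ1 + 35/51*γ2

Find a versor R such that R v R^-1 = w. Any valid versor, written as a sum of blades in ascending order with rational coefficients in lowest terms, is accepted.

Construction: equal norms (both -106/225) license R = v + w = 52/85*γ1 + 52/51*γ2 — nothing changes along that direction, while (v - w)/2 changes sign, so v maps onto w.
Answer: 52/85*γ1 + 52/51*γ2


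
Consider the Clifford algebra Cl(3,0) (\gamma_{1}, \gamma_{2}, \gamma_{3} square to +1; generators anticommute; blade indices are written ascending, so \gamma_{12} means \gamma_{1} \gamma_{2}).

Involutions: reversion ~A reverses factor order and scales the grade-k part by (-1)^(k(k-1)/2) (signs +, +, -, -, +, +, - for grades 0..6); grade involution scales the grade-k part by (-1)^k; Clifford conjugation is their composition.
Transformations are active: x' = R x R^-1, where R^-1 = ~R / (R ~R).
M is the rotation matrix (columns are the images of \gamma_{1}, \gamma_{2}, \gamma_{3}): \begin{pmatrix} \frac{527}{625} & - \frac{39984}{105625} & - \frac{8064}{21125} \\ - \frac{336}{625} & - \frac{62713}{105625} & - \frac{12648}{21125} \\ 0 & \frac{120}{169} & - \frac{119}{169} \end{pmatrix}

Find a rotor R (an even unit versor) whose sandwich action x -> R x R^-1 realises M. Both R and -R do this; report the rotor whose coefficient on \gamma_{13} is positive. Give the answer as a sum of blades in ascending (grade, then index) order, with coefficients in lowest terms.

Method: write R = a + b12*\gamma_{12} + b13*\gamma_{13} + b23*\gamma_{23} with a^2 + b12^2 + b13^2 + b23^2 = 1 (so R^-1 = ~R). Expanding the columns R e_j ~R gives tr M = 4a^2 - 1 and, from the antisymmetric part, M21 - M12 = -4a*b12, M13 - M31 = 4a*b13, M32 - M23 = -4a*b23.
Here tr M = -\frac{1921}{4225}, so a^2 = (1 + tr M)/4 = \frac{576}{4225} and a = ±\frac{24}{65}. Taking a = \frac{24}{65}: M21 - M12 = -\frac{672}{4225}, M13 - M31 = -\frac{8064}{21125}, M32 - M23 = \frac{27648}{21125}, giving b12 = \frac{7}{65}, b13 = -\frac{84}{325}, b23 = -\frac{288}{325}, i.e. R = \frac{24}{65} + \frac{7}{65} \gamma_{12} - \frac{84}{325} \gamma_{13} - \frac{288}{325} \gamma_{23}.
Its \gamma_{13} coefficient is negative, so report the other preimage -R.
Answer: -\frac{24}{65} - \frac{7}{65} \gamma_{12} + \frac{84}{325} \gamma_{13} + \frac{288}{325} \gamma_{23}. Sheet selection: the two-to-one cover makes ±R indistinguishable at the matrix level (trace -\frac{1921}{4225}), so uniqueness comes from the required sign on \gamma_{13}.


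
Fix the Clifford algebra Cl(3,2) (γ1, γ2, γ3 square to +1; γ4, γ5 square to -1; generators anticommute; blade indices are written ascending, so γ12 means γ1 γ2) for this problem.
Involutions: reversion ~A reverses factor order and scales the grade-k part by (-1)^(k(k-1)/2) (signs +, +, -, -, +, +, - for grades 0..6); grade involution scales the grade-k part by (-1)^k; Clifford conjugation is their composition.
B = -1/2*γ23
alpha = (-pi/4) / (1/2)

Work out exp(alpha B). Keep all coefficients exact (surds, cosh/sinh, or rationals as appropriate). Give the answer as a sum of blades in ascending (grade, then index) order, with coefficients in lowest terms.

B^2 = (-1/2)^2*(γ23)^2 = 1/4*(-1) = -1/4 (a basis 2-blade squares to minus the product of its generators' squares).
B^2 = -1/4 — the series telescopes trigonometrically here: l = 1/2, alpha*l = -pi/4, so exp(alpha B) = cos(-pi/4) + (sin(-pi/4)/(1/2))*B = sqrt(2)/2 + (-sqrt(2))*B.
Answer: sqrt(2)/2 + sqrt(2)/2*γ23


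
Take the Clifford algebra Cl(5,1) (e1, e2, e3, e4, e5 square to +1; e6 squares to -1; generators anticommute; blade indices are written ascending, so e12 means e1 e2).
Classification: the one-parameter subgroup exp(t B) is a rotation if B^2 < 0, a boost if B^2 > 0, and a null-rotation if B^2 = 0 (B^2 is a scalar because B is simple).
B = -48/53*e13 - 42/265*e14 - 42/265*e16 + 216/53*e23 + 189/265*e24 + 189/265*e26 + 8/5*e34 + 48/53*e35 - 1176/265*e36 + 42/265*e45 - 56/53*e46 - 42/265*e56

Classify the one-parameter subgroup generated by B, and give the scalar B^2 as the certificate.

B^2 term by term: the squares give (-48/53)^2*(e13)^2 + (-42/265)^2*(e14)^2 + (-42/265)^2*(e16)^2 + (216/53)^2*(e23)^2 + (189/265)^2*(e24)^2 + (189/265)^2*(e26)^2 + (8/5)^2*(e34)^2 + (48/53)^2*(e35)^2 + (-1176/265)^2*(e36)^2 + (42/265)^2*(e45)^2 + (-56/53)^2*(e46)^2 + (-42/265)^2*(e56)^2 = 2304/2809*(-1) + 1764/70225*(-1) + 1764/70225*(+1) + 46656/2809*(-1) + 35721/70225*(-1) + 35721/70225*(+1) + 64/25*(-1) + 2304/2809*(-1) + 1382976/70225*(+1) + 1764/70225*(-1) + 3136/2809*(+1) + 1764/70225*(+1) = 0 (each basis 2-blade squares to minus the product of its generators' squares); cross terms between blades sharing an index anticommute and cancel; the commuting (index-disjoint) pairs give grade-4 terms 2*c*c'*(blade product), which cancel blade by blade — e1234: 18144/14045 - 18144/14045 = 0; e1236: 18144/14045 - 18144/14045 = 0; e1246: 15876/70225 - 15876/70225 = 0; e1345: -4032/14045 + 4032/14045 = 0; e1346: 5376/2809 - 98784/70225 - 672/1325 = 0; e1356: 4032/14045 - 4032/14045 = 0; e1456: 3528/70225 - 3528/70225 = 0; e2345: 18144/14045 - 18144/14045 = 0; e2346: -24192/2809 + 444528/70225 + 3024/1325 = 0; e2356: -18144/14045 + 18144/14045 = 0; e2456: -15876/70225 + 15876/70225 = 0; e3456: -672/1325 + 5376/2809 - 98784/70225 = 0 — confirming B is simple. So B^2 = 0.
Answer: null-rotation, certificate B^2 = 0. Key observation: B^2 = 0 is a conjugation invariant, so its sign decides the class regardless of the surface form of B.


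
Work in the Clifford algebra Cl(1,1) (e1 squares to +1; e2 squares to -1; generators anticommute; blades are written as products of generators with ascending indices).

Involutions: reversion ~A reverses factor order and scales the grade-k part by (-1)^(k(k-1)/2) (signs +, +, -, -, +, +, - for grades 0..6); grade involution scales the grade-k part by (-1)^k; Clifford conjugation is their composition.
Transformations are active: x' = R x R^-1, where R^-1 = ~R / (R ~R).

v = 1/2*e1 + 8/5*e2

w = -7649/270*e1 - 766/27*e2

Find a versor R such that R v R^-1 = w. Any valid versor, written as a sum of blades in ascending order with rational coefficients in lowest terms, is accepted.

Equal squares first: v^2 = w^2 = -231/100. Then v + w = -3757/135*e1 - 3614/135*e2 is a versor taking v to w, provided it is invertible.
Answer: -3757/135*e1 - 3614/135*e2


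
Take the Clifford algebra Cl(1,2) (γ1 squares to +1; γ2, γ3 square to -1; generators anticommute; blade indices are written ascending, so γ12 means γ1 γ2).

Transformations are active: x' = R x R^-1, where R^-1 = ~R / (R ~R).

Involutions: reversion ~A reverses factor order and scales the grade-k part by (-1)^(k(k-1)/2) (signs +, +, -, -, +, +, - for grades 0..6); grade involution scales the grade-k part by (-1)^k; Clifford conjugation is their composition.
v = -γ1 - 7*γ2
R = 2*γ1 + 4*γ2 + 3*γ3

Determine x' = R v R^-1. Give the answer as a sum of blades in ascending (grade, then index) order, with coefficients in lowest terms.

~R = 2*γ1 + 4*γ2 + 3*γ3, and R ~R = -21, so R^-1 = ~R / (-21).
R v = 26 - 10*γ12 + 3*γ13 + 21*γ23
Answer: -83/21*γ1 - 61/21*γ2 - 52/7*γ3


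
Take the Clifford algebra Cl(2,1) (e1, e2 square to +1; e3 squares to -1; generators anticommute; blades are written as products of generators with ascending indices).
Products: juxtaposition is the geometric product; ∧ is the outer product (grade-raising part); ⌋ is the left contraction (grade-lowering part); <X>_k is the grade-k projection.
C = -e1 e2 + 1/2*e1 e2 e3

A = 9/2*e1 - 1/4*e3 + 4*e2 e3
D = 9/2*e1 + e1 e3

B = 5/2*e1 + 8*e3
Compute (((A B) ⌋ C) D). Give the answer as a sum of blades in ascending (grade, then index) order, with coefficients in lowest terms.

step 1: 53/4 - 32*e2 + 293/8*e1 e3 + 10*e1 e2 e3
step 2: 5 - 32*e1 - 293/16*e2 - 53/4*e1 e2 + 16*e1 e3 + 53/8*e1 e2 e3
step 3: -128 + 45/2*e1 + 53*e2 - 104*e3 + 2637/32*e1 e2 + 5*e1 e3 + 689/16*e2 e3 + 293/16*e1 e2 e3
Answer: -128 + 45/2*e1 + 53*e2 - 104*e3 + 2637/32*e1 e2 + 5*e1 e3 + 689/16*e2 e3 + 293/16*e1 e2 e3


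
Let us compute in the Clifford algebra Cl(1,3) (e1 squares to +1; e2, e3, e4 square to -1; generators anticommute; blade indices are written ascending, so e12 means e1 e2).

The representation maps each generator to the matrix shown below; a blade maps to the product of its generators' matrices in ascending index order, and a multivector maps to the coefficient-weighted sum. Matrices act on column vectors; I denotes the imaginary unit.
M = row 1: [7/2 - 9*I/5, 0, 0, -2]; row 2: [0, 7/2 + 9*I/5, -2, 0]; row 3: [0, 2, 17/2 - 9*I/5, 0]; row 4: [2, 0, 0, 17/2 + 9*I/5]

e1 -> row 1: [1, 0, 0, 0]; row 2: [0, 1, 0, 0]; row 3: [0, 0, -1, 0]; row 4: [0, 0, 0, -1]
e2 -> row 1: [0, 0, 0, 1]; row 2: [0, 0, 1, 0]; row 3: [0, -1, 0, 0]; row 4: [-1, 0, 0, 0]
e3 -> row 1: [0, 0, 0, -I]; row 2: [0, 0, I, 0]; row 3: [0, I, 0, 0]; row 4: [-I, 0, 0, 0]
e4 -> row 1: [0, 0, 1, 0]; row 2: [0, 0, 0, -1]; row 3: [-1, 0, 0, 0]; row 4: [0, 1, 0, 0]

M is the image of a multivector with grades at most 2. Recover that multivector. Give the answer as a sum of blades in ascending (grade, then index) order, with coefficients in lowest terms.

Method: the blade images are trace-orthogonal — tr(rho(e_A) rho(e_B)^-1) = 4 if A = B and 0 otherwise — and rho(e_A)^-1 = (e_A)^2 * rho(e_A) with (e_A)^2 = +1 or -1, so the coefficient of e_A in the preimage is (e_A)^2 * tr(M rho(e_A))/4.
Nonzero projections over blades of grade <= 2: 1: (1)^2 = +1, tr(M 1) = 24, coefficient 6; e1: (e1)^2 = +1, tr(M rho(e1)) = -10, coefficient -5/2; e2: (e2)^2 = -1, tr(M rho(e2)) = 8, coefficient -2; e23: (e23)^2 = -1, tr(M rho(e23)) = -36/5, coefficient 9/5. Every other blade of grade <= 2 projects to 0.
Answer: 6 - 5/2*e1 - 2*e2 + 9/5*e23


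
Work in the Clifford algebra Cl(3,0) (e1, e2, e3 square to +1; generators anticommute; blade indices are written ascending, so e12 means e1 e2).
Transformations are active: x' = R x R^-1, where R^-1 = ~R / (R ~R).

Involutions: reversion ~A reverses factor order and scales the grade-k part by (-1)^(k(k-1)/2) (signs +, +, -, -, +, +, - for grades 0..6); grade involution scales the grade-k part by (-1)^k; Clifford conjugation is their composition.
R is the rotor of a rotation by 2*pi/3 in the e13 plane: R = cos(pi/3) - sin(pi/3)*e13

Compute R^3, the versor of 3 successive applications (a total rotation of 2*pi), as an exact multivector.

The rotor phase is half the rotation angle and phases add under composition, so 3 steps in the e13 plane accumulate phase 3*(pi/3) = pi: R^3 = cos(pi) - sin(pi)*e13.
cos(pi) = -1 and sin(pi) = 0, so R^3 = -1. The total rotation 2*pi is 1 full turn, so every vector returns to itself, yet the rotor is -1, on the OTHER sheet of the double cover (an odd number of 2*pi turns).
Answer: -1


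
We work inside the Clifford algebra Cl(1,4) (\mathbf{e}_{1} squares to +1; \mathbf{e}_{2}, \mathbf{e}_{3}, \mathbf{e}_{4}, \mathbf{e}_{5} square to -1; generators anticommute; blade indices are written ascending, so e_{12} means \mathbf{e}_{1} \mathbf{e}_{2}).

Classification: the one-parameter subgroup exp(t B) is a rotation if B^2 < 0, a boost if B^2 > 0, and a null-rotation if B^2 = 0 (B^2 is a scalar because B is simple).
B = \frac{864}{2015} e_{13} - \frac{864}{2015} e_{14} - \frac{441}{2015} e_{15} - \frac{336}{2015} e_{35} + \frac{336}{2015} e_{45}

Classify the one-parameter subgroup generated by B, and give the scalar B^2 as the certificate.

B^2 term by term: the squares give (\frac{864}{2015})^2*(e_{13})^2 + (-\frac{864}{2015})^2*(e_{14})^2 + (-\frac{441}{2015})^2*(e_{15})^2 + (-\frac{336}{2015})^2*(e_{35})^2 + (\frac{336}{2015})^2*(e_{45})^2 = \frac{746496}{4060225}*(+1) + \frac{746496}{4060225}*(+1) + \frac{194481}{4060225}*(+1) + \frac{112896}{4060225}*(-1) + \frac{112896}{4060225}*(-1) = \frac{9}{25} (each basis 2-blade squares to minus the product of its generators' squares); cross terms between blades sharing an index anticommute and cancel; the commuting (index-disjoint) pairs give grade-4 terms 2*c*c'*(blade product), which cancel blade by blade — e_{1345}: \frac{580608}{4060225} - \frac{580608}{4060225} = 0 — confirming B is simple. So B^2 = \frac{9}{25}.
Answer: boost, certificate B^2 = \frac{9}{25}. The class reads off the invariant scalar \frac{9}{25} directly.


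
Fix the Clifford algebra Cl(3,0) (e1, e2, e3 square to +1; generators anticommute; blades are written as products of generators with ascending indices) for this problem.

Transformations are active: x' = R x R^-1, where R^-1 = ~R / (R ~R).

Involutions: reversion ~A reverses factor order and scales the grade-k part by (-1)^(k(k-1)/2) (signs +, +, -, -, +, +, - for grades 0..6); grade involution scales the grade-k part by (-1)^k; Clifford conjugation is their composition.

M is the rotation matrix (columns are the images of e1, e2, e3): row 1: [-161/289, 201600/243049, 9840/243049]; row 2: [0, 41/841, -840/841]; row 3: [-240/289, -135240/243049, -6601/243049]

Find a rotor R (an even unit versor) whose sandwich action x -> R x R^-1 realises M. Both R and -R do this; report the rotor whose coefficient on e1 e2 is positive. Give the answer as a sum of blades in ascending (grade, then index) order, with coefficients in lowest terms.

Method: write R = a + b12*e1 e2 + b13*e1 e3 + b23*e2 e3 with a^2 + b12^2 + b13^2 + b23^2 = 1 (so R^-1 = ~R). Expanding the columns R e_j ~R gives tr M = 4a^2 - 1 and, from the antisymmetric part, M21 - M12 = -4a*b12, M13 - M31 = 4a*b13, M32 - M23 = -4a*b23.
Here tr M = -130153/243049, so a^2 = (1 + tr M)/4 = 28224/243049 and a = ±168/493. Taking a = 168/493: M21 - M12 = -201600/243049, M13 - M31 = 211680/243049, M32 - M23 = 107520/243049, giving b12 = 300/493, b13 = 315/493, b23 = -160/493, i.e. R = 168/493 + 300/493*e1 e2 + 315/493*e1 e3 - 160/493*e2 e3.
Its e1 e2 coefficient is already positive.
Answer: 168/493 + 300/493*e1 e2 + 315/493*e1 e3 - 160/493*e2 e3. Why the constraint matters: R and -R act identically through the sandwich — M has trace -130153/243049 either way — so only the sign condition on e1 e2 picks one of the two preimages.


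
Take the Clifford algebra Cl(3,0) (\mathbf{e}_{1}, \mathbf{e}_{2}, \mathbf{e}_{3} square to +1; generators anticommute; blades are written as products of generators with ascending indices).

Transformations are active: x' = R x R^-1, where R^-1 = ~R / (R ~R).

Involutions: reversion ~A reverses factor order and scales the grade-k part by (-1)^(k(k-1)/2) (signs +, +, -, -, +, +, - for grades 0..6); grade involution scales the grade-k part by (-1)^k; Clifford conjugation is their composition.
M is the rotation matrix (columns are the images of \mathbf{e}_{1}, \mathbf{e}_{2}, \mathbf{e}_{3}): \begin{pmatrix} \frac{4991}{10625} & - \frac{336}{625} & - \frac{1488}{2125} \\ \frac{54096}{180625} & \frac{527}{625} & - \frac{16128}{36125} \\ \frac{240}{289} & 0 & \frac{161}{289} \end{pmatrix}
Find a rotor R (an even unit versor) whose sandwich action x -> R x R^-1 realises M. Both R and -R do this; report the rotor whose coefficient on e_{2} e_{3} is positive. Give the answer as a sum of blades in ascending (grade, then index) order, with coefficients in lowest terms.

Method: write R = a + b12*e_{1} e_{2} + b13*e_{1} e_{3} + b23*e_{2} e_{3} with a^2 + b12^2 + b13^2 + b23^2 = 1 (so R^-1 = ~R). Expanding the columns R e_j ~R gives tr M = 4a^2 - 1 and, from the antisymmetric part, M21 - M12 = -4a*b12, M13 - M31 = 4a*b13, M32 - M23 = -4a*b23.
Here tr M = \frac{13511}{7225}, so a^2 = (1 + tr M)/4 = \frac{5184}{7225} and a = ±\frac{72}{85}. Taking a = \frac{72}{85}: M21 - M12 = \frac{6048}{7225}, M13 - M31 = -\frac{55296}{36125}, M32 - M23 = \frac{16128}{36125}, giving b12 = -\frac{21}{85}, b13 = -\frac{192}{425}, b23 = -\frac{56}{425}, i.e. R = \frac{72}{85} - \frac{21}{85} e_{1} e_{2} - \frac{192}{425} e_{1} e_{3} - \frac{56}{425} e_{2} e_{3}.
Its e_{2} e_{3} coefficient is negative, so report the other preimage -R.
Answer: -\frac{72}{85} + \frac{21}{85} e_{1} e_{2} + \frac{192}{425} e_{1} e_{3} + \frac{56}{425} e_{2} e_{3}. Sheet selection: the two-to-one cover makes ±R indistinguishable at the matrix level (trace \frac{13511}{7225}), so uniqueness comes from the required sign on e_{2} e_{3}.


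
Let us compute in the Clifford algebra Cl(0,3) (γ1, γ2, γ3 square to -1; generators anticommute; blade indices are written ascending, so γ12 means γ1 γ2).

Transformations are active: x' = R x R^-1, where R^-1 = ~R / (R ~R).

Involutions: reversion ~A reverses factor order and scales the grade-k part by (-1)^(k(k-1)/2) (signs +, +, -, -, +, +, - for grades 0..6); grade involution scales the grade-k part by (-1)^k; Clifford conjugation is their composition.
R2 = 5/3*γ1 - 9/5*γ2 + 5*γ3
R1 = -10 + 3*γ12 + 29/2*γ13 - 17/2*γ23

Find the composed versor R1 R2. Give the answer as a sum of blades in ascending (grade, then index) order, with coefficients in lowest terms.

Distribute over the terms of R2 (each basis-blade product reordered to ascending indices, repeated generators contracted through their squares):
R1 (5/3*γ1) = -50/3*γ1 + 5*γ2 + 145/6*γ3 - 85/6*γ123
R1 (-9/5*γ2) = 27/5*γ1 + 18*γ2 + 153/10*γ3 + 261/10*γ123
R1 (5*γ3) = -145/2*γ1 + 85/2*γ2 - 50*γ3 + 15*γ123
Summing the partial products and collecting blades:
Answer: -2513/30*γ1 + 131/2*γ2 - 158/15*γ3 + 404/15*γ123


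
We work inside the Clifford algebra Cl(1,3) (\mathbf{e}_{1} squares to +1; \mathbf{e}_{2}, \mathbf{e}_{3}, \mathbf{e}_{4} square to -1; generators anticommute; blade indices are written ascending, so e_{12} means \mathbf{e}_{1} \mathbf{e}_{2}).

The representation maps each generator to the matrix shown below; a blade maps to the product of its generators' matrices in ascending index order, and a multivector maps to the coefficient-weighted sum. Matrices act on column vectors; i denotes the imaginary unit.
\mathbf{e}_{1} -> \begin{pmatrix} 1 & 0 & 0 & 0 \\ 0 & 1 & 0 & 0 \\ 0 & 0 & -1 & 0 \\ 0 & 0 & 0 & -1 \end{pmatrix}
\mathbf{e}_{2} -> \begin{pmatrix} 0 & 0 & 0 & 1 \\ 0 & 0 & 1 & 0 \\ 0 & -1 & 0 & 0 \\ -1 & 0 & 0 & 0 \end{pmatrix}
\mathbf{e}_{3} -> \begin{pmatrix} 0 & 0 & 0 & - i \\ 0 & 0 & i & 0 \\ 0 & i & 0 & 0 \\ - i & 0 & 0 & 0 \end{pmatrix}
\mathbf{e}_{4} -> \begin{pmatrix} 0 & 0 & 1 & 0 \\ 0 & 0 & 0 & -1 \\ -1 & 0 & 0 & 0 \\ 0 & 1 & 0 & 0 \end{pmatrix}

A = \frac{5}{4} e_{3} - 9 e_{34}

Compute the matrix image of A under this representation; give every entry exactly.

Bivector images (products of the table entries): rho(e_{34}) = rho(\mathbf{e}_{3})rho(\mathbf{e}_{4}) = \begin{pmatrix} 0 & - i & 0 & 0 \\ - i & 0 & 0 & 0 \\ 0 & 0 & 0 & - i \\ 0 & 0 & - i & 0 \end{pmatrix}.
M = (\frac{5}{4})*rho(e_{3}) + (-9)*rho(e_{34}), summed entrywise:
Answer: \begin{pmatrix} 0 & 9 i & 0 & - \frac{5 i}{4} \\ 9 i & 0 & \frac{5 i}{4} & 0 \\ 0 & \frac{5 i}{4} & 0 & 9 i \\ - \frac{5 i}{4} & 0 & 9 i & 0 \end{pmatrix}


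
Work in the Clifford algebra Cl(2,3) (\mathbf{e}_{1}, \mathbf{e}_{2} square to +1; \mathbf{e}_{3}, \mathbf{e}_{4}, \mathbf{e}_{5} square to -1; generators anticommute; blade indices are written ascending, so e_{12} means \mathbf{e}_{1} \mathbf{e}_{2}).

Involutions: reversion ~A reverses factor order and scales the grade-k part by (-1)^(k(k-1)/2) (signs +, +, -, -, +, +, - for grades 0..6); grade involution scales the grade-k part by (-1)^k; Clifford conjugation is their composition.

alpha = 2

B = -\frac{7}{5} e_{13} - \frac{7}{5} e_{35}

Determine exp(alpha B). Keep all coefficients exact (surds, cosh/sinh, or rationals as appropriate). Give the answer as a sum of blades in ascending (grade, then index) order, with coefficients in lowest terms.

B^2 term by term: the squares give (-\frac{7}{5})^2*(e_{13})^2 + (-\frac{7}{5})^2*(e_{35})^2 = \frac{49}{25}*(+1) + \frac{49}{25}*(-1) = 0 (each basis 2-blade squares to minus the product of its generators' squares); cross terms between blades sharing an index anticommute and cancel. So B^2 = 0.
B^2 = 0, and the exponential is exactly linear here: exp(alpha B) = 1 + alpha B (parabolic case).
Answer: 1 - \frac{14}{5} e_{13} - \frac{14}{5} e_{35}


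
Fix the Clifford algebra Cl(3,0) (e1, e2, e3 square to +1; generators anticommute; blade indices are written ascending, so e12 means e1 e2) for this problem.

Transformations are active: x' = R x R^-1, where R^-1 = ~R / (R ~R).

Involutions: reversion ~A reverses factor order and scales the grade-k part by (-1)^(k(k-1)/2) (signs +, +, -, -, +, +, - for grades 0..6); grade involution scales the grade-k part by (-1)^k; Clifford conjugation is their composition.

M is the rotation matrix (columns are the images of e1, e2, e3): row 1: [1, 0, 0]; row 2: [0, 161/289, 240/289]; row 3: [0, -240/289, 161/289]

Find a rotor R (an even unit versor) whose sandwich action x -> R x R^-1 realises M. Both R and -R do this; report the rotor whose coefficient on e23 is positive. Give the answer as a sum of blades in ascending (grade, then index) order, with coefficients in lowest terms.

Method: write R = a + b12*e12 + b13*e13 + b23*e23 with a^2 + b12^2 + b13^2 + b23^2 = 1 (so R^-1 = ~R). Expanding the columns R e_j ~R gives tr M = 4a^2 - 1 and, from the antisymmetric part, M21 - M12 = -4a*b12, M13 - M31 = 4a*b13, M32 - M23 = -4a*b23.
Here tr M = 611/289, so a^2 = (1 + tr M)/4 = 225/289 and a = ±15/17. Taking a = 15/17: M21 - M12 = 0, M13 - M31 = 0, M32 - M23 = -480/289, giving b12 = 0, b13 = 0, b23 = 8/17, i.e. R = 15/17 + 8/17*e23.
Its e23 coefficient is already positive.
Answer: 15/17 + 8/17*e23. Recall the cover is two-to-one: with M of trace 611/289, both preimages act alike, and the stated e23 sign chooses the sheet.
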